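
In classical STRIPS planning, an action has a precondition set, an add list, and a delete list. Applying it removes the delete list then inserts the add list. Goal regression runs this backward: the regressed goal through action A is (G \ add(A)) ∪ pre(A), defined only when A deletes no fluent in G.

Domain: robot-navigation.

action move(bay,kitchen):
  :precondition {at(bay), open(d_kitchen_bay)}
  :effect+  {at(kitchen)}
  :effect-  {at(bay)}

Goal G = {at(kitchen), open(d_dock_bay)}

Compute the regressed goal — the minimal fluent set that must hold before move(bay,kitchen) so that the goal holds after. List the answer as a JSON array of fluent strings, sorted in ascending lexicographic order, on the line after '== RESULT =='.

Compute (G \ add) ∪ pre:
  G ∩ del = {}  (empty — regression defined)
  G \ add = {at(kitchen), open(d_dock_bay)} \ {at(kitchen)} = {open(d_dock_bay)}
  ∪ pre   = {open(d_dock_bay)} ∪ {at(bay), open(d_kitchen_bay)}
          = {at(bay), open(d_dock_bay), open(d_kitchen_bay)}

== RESULT ==
["at(bay)", "open(d_dock_bay)", "open(d_kitchen_bay)"]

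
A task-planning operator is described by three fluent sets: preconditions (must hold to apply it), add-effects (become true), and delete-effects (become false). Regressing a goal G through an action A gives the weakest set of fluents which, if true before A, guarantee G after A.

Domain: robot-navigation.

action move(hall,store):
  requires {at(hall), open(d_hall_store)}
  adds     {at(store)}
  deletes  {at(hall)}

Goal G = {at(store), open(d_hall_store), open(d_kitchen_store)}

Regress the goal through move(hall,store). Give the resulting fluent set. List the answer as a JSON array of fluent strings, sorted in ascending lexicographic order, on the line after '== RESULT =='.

Regress:
  G ∩ del = {}  (empty — regression defined)
  G \ add = {at(store), open(d_hall_store), open(d_kitchen_store)} \ {at(store)} = {open(d_hall_store), open(d_kitchen_store)}
  ∪ pre   = {open(d_hall_store), open(d_kitchen_store)} ∪ {at(hall), open(d_hall_store)}
          = {at(hall), open(d_hall_store), open(d_kitchen_store)}

== RESULT ==
["at(hall)", "open(d_hall_store)", "open(d_kitchen_store)"]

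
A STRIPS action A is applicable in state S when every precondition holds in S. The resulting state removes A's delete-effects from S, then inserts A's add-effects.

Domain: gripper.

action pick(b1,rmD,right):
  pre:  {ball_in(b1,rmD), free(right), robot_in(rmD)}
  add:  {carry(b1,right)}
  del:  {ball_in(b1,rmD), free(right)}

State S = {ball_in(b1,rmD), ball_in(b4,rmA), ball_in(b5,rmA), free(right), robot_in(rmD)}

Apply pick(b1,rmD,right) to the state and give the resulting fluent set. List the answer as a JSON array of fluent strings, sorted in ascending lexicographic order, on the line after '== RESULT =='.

Progress:
  pre ⊆ S: {ball_in(b1,rmD), free(right), robot_in(rmD)} ⊆ S  — applicable
  S \ del = {ball_in(b4,rmA), ball_in(b5,rmA), robot_in(rmD)}
  ∪ add   = {ball_in(b4,rmA), ball_in(b5,rmA), carry(b1,right), robot_in(rmD)}

== RESULT ==
["ball_in(b4,rmA)", "ball_in(b5,rmA)", "carry(b1,right)", "robot_in(rmD)"]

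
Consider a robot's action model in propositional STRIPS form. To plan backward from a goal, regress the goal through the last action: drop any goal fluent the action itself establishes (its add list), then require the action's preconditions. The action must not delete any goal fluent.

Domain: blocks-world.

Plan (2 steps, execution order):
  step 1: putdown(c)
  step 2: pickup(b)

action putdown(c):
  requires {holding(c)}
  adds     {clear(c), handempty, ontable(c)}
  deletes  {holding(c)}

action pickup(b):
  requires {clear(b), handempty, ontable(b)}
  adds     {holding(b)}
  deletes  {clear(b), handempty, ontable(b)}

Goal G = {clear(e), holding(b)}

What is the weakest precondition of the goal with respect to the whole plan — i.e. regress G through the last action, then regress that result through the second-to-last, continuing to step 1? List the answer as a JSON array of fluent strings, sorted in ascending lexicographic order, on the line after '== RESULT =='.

Regress step by step:
  through step 2 (pickup(b)): drop {holding(b)}, keep {clear(e)}, require {clear(b), handempty, ontable(b)}
    → {clear(b), clear(e), handempty, ontable(b)}
  through step 1 (putdown(c)): drop {handempty}, keep {clear(b), clear(e), ontable(b)}, require {holding(c)}
    → {clear(b), clear(e), holding(c), ontable(b)}

== RESULT ==
["clear(b)", "clear(e)", "holding(c)", "ontable(b)"]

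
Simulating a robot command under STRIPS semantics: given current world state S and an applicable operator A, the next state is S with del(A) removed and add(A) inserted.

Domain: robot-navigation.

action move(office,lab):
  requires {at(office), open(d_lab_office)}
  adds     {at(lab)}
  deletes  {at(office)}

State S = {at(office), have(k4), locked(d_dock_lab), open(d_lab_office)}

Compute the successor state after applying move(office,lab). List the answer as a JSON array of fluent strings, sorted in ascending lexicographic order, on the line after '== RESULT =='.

Progress:
  pre ⊆ S: {at(office), open(d_lab_office)} ⊆ S  — applicable
  S \ del = {have(k4), locked(d_dock_lab), open(d_lab_office)}
  ∪ add   = {at(lab), have(k4), locked(d_dock_lab), open(d_lab_office)}

== RESULT ==
["at(lab)", "have(k4)", "locked(d_dock_lab)", "open(d_lab_office)"]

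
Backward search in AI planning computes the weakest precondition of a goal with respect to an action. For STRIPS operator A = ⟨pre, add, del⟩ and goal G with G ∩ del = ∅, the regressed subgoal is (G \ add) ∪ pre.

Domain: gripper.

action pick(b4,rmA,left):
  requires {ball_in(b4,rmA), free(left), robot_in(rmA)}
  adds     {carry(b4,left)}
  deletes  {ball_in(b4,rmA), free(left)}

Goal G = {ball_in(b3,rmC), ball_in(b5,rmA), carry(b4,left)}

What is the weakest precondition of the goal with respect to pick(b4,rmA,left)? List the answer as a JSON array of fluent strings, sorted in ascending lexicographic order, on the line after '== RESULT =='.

Regress:
  G ∩ del = {}  (empty — regression defined)
  G \ add = {ball_in(b3,rmC), ball_in(b5,rmA), carry(b4,left)} \ {carry(b4,left)} = {ball_in(b3,rmC), ball_in(b5,rmA)}
  ∪ pre   = {ball_in(b3,rmC), ball_in(b5,rmA)} ∪ {ball_in(b4,rmA), free(left), robot_in(rmA)}
          = {ball_in(b3,rmC), ball_in(b4,rmA), ball_in(b5,rmA), free(left), robot_in(rmA)}

== RESULT ==
["ball_in(b3,rmC)", "ball_in(b4,rmA)", "ball_in(b5,rmA)", "free(left)", "robot_in(rmA)"]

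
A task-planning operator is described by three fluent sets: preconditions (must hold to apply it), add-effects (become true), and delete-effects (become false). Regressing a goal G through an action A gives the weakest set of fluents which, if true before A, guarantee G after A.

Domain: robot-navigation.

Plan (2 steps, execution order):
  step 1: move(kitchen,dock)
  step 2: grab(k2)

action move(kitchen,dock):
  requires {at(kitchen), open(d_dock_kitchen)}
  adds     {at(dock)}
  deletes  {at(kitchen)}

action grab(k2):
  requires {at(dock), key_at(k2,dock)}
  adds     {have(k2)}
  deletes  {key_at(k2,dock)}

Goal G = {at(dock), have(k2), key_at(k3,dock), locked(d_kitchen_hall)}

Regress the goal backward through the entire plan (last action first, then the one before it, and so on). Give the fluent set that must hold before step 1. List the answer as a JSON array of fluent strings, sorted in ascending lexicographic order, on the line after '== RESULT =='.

Work backward from the goal:
  through step 2 (grab(k2)): drop {have(k2)}, keep {at(dock), key_at(k3,dock), locked(d_kitchen_hall)}, require {at(dock), key_at(k2,dock)}
    → {at(dock), key_at(k2,dock), key_at(k3,dock), locked(d_kitchen_hall)}
  through step 1 (move(kitchen,dock)): drop {at(dock)}, keep {key_at(k2,dock), key_at(k3,dock), locked(d_kitchen_hall)}, require {at(kitchen), open(d_dock_kitchen)}
    → {at(kitchen), key_at(k2,dock), key_at(k3,dock), locked(d_kitchen_hall), open(d_dock_kitchen)}

== RESULT ==
["at(kitchen)", "key_at(k2,dock)", "key_at(k3,dock)", "locked(d_kitchen_hall)", "open(d_dock_kitchen)"]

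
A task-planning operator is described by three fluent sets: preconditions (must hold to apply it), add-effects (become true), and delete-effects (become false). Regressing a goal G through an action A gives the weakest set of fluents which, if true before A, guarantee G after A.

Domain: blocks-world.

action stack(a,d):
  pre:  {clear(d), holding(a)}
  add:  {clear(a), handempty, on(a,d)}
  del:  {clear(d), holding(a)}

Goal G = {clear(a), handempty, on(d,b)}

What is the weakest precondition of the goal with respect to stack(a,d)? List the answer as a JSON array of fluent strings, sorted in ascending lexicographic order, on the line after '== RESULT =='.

Compute (G \ add) ∪ pre:
  G ∩ del = {}  (empty — regression defined)
  G \ add = {clear(a), handempty, on(d,b)} \ {clear(a), handempty, on(a,d)} = {on(d,b)}
  ∪ pre   = {on(d,b)} ∪ {clear(d), holding(a)}
          = {clear(d), holding(a), on(d,b)}

== RESULT ==
["clear(d)", "holding(a)", "on(d,b)"]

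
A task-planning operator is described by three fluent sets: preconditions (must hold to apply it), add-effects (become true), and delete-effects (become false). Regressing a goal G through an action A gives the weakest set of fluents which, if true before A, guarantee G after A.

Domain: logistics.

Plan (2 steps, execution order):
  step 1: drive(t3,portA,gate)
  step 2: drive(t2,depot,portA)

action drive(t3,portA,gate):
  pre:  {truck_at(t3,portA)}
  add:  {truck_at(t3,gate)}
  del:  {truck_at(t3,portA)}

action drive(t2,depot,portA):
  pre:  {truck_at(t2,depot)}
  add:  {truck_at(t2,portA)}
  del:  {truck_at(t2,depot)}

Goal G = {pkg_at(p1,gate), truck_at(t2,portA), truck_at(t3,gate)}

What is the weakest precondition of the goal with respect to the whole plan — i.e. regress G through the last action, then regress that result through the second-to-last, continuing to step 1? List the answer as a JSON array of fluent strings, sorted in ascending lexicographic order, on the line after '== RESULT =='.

Work backward from the goal:
  through step 2 (drive(t2,depot,portA)): drop {truck_at(t2,portA)}, keep {pkg_at(p1,gate), truck_at(t3,gate)}, require {truck_at(t2,depot)}
    → {pkg_at(p1,gate), truck_at(t2,depot), truck_at(t3,gate)}
  through step 1 (drive(t3,portA,gate)): drop {truck_at(t3,gate)}, keep {pkg_at(p1,gate), truck_at(t2,depot)}, require {truck_at(t3,portA)}
    → {pkg_at(p1,gate), truck_at(t2,depot), truck_at(t3,portA)}

== RESULT ==
["pkg_at(p1,gate)", "truck_at(t2,depot)", "truck_at(t3,portA)"]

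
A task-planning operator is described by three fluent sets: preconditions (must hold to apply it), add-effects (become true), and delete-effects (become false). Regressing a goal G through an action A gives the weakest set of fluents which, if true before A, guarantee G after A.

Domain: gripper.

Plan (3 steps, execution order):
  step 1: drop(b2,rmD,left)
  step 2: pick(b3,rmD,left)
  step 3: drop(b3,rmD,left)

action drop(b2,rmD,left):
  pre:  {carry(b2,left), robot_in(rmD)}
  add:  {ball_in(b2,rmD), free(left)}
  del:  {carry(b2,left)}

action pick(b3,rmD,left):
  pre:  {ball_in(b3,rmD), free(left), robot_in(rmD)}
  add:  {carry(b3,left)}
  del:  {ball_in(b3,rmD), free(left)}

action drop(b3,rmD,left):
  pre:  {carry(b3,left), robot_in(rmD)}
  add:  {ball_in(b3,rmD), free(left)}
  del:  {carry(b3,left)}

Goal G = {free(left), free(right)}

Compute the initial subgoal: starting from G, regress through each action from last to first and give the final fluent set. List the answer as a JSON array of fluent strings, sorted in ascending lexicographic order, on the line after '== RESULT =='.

Regress step by step:
  through step 3 (drop(b3,rmD,left)): drop {free(left)}, keep {free(right)}, require {carry(b3,left), robot_in(rmD)}
    → {carry(b3,left), free(right), robot_in(rmD)}
  through step 2 (pick(b3,rmD,left)): drop {carry(b3,left)}, keep {free(right), robot_in(rmD)}, require {ball_in(b3,rmD), free(left), robot_in(rmD)}
    → {ball_in(b3,rmD), free(left), free(right), robot_in(rmD)}
  through step 1 (drop(b2,rmD,left)): drop {free(left)}, keep {ball_in(b3,rmD), free(right), robot_in(rmD)}, require {carry(b2,left), robot_in(rmD)}
    → {ball_in(b3,rmD), carry(b2,left), free(right), robot_in(rmD)}

== RESULT ==
["ball_in(b3,rmD)", "carry(b2,left)", "free(right)", "robot_in(rmD)"]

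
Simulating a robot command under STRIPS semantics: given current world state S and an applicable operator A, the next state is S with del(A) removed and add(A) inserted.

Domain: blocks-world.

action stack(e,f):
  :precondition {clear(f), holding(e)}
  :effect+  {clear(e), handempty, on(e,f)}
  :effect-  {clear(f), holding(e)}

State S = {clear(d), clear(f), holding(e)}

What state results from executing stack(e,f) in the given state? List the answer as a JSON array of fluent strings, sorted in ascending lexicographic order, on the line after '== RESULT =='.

Progress:
  pre ⊆ S: {clear(f), holding(e)} ⊆ S  — applicable
  S \ del = {clear(d)}
  ∪ add   = {clear(d), clear(e), handempty, on(e,f)}

== RESULT ==
["clear(d)", "clear(e)", "handempty", "on(e,f)"]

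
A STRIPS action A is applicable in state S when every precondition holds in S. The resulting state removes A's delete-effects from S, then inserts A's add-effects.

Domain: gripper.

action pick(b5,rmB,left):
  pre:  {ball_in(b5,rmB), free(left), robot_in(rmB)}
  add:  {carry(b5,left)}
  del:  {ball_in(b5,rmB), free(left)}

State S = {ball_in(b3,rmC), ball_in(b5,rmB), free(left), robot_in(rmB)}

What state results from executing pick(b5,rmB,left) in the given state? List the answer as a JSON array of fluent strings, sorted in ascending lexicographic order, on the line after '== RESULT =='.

Compute (S \ del) ∪ add:
  pre ⊆ S: {ball_in(b5,rmB), free(left), robot_in(rmB)} ⊆ S  — applicable
  S \ del = {ball_in(b3,rmC), robot_in(rmB)}
  ∪ add   = {ball_in(b3,rmC), carry(b5,left), robot_in(rmB)}

== RESULT ==
["ball_in(b3,rmC)", "carry(b5,left)", "robot_in(rmB)"]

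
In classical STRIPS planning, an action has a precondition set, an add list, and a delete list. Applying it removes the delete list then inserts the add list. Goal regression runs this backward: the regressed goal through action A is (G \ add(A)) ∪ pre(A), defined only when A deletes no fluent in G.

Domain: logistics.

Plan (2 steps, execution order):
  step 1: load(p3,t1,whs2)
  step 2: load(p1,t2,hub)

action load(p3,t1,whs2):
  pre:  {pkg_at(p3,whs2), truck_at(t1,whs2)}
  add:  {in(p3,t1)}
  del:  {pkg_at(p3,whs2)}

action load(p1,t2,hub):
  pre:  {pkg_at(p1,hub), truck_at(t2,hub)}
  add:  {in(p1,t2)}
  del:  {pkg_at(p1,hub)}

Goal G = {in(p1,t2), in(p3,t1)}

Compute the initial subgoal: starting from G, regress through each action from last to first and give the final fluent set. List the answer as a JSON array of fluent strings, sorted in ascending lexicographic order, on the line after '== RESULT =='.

Regress step by step:
  through step 2 (load(p1,t2,hub)): drop {in(p1,t2)}, keep {in(p3,t1)}, require {pkg_at(p1,hub), truck_at(t2,hub)}
    → {in(p3,t1), pkg_at(p1,hub), truck_at(t2,hub)}
  through step 1 (load(p3,t1,whs2)): drop {in(p3,t1)}, keep {pkg_at(p1,hub), truck_at(t2,hub)}, require {pkg_at(p3,whs2), truck_at(t1,whs2)}
    → {pkg_at(p1,hub), pkg_at(p3,whs2), truck_at(t1,whs2), truck_at(t2,hub)}

== RESULT ==
["pkg_at(p1,hub)", "pkg_at(p3,whs2)", "truck_at(t1,whs2)", "truck_at(t2,hub)"]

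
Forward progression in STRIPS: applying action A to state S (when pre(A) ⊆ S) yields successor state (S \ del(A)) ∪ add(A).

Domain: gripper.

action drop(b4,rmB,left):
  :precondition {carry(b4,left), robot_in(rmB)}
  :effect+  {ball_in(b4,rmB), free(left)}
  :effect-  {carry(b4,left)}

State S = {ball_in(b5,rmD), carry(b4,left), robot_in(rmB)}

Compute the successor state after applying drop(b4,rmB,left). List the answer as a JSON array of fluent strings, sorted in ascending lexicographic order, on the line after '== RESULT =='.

Progress:
  pre ⊆ S: {carry(b4,left), robot_in(rmB)} ⊆ S  — applicable
  S \ del = {ball_in(b5,rmD), robot_in(rmB)}
  ∪ add   = {ball_in(b4,rmB), ball_in(b5,rmD), free(left), robot_in(rmB)}

== RESULT ==
["ball_in(b4,rmB)", "ball_in(b5,rmD)", "free(left)", "robot_in(rmB)"]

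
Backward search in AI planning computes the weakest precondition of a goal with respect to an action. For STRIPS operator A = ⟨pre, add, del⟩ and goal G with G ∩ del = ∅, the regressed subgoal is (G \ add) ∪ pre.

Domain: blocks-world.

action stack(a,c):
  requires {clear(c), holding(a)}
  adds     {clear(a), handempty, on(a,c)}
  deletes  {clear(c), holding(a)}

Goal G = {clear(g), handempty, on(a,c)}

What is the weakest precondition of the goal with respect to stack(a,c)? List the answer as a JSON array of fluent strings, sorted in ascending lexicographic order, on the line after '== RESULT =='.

Compute (G \ add) ∪ pre:
  G ∩ del = {}  (empty — regression defined)
  G \ add = {clear(g), handempty, on(a,c)} \ {clear(a), handempty, on(a,c)} = {clear(g)}
  ∪ pre   = {clear(g)} ∪ {clear(c), holding(a)}
          = {clear(c), clear(g), holding(a)}

== RESULT ==
["clear(c)", "clear(g)", "holding(a)"]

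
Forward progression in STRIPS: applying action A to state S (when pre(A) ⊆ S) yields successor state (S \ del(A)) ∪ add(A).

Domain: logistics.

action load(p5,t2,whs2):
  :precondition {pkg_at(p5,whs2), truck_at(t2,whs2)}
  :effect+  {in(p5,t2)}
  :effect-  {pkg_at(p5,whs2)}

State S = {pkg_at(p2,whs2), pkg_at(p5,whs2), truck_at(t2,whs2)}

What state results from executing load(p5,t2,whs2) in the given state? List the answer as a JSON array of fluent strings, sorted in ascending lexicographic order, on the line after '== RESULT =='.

Progress:
  pre ⊆ S: {pkg_at(p5,whs2), truck_at(t2,whs2)} ⊆ S  — applicable
  S \ del = {pkg_at(p2,whs2), truck_at(t2,whs2)}
  ∪ add   = {in(p5,t2), pkg_at(p2,whs2), truck_at(t2,whs2)}

== RESULT ==
["in(p5,t2)", "pkg_at(p2,whs2)", "truck_at(t2,whs2)"]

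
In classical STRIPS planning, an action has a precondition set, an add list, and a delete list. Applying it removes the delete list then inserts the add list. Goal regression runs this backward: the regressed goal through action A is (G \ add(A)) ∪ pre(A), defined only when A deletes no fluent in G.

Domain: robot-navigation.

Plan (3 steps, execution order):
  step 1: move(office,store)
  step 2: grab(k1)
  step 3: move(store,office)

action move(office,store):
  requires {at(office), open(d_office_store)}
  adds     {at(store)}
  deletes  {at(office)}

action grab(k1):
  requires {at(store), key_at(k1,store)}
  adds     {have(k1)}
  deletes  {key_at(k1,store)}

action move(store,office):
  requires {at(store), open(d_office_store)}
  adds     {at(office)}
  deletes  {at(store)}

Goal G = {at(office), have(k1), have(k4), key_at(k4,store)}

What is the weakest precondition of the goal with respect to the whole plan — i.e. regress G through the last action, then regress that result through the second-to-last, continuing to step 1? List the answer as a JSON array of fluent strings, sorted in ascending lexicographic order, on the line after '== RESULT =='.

Regress step by step:
  through step 3 (move(store,office)): drop {at(office)}, keep {have(k1), have(k4), key_at(k4,store)}, require {at(store), open(d_office_store)}
    → {at(store), have(k1), have(k4), key_at(k4,store), open(d_office_store)}
  through step 2 (grab(k1)): drop {have(k1)}, keep {at(store), have(k4), key_at(k4,store), open(d_office_store)}, require {at(store), key_at(k1,store)}
    → {at(store), have(k4), key_at(k1,store), key_at(k4,store), open(d_office_store)}
  through step 1 (move(office,store)): drop {at(store)}, keep {have(k4), key_at(k1,store), key_at(k4,store), open(d_office_store)}, require {at(office), open(d_office_store)}
    → {at(office), have(k4), key_at(k1,store), key_at(k4,store), open(d_office_store)}

== RESULT ==
["at(office)", "have(k4)", "key_at(k1,store)", "key_at(k4,store)", "open(d_office_store)"]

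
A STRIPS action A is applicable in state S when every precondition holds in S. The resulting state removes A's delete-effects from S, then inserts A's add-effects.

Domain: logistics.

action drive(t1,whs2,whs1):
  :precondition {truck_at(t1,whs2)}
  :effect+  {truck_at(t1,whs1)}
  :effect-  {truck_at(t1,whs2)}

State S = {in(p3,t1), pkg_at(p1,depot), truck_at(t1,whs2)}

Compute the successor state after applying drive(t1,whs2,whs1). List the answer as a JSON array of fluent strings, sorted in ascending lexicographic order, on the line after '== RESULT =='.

Progress:
  pre ⊆ S: {truck_at(t1,whs2)} ⊆ S  — applicable
  S \ del = {in(p3,t1), pkg_at(p1,depot)}
  ∪ add   = {in(p3,t1), pkg_at(p1,depot), truck_at(t1,whs1)}

== RESULT ==
["in(p3,t1)", "pkg_at(p1,depot)", "truck_at(t1,whs1)"]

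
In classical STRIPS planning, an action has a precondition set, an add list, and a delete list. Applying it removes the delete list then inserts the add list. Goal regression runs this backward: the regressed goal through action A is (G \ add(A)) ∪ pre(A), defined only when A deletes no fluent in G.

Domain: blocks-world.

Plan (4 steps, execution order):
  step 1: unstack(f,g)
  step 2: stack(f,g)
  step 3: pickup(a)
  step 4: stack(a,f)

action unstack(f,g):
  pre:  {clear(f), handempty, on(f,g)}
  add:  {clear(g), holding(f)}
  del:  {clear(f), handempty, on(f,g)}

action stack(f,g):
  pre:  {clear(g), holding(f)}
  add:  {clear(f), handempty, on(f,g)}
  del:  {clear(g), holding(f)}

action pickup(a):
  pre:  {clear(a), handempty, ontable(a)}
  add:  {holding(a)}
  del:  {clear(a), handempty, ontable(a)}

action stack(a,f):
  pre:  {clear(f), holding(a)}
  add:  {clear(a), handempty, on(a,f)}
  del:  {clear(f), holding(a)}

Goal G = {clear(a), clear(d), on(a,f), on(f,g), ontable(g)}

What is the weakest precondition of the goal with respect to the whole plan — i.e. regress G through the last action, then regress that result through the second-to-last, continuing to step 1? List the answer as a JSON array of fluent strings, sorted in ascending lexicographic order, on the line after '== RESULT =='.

Work backward from the goal:
  through step 4 (stack(a,f)): drop {clear(a), on(a,f)}, keep {clear(d), on(f,g), ontable(g)}, require {clear(f), holding(a)}
    → {clear(d), clear(f), holding(a), on(f,g), ontable(g)}
  through step 3 (pickup(a)): drop {holding(a)}, keep {clear(d), clear(f), on(f,g), ontable(g)}, require {clear(a), handempty, ontable(a)}
    → {clear(a), clear(d), clear(f), handempty, on(f,g), ontable(a), ontable(g)}
  through step 2 (stack(f,g)): drop {clear(f), handempty, on(f,g)}, keep {clear(a), clear(d), ontable(a), ontable(g)}, require {clear(g), holding(f)}
    → {clear(a), clear(d), clear(g), holding(f), ontable(a), ontable(g)}
  through step 1 (unstack(f,g)): drop {clear(g), holding(f)}, keep {clear(a), clear(d), ontable(a), ontable(g)}, require {clear(f), handempty, on(f,g)}
    → {clear(a), clear(d), clear(f), handempty, on(f,g), ontable(a), ontable(g)}

== RESULT ==
["clear(a)", "clear(d)", "clear(f)", "handempty", "on(f,g)", "ontable(a)", "ontable(g)"]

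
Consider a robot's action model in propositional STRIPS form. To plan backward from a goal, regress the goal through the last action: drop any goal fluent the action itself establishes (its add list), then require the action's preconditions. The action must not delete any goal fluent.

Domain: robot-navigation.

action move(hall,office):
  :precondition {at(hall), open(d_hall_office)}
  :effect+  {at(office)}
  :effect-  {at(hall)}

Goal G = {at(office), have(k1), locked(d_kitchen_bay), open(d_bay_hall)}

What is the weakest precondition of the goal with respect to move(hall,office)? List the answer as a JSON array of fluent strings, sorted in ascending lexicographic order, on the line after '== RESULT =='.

Regress:
  G ∩ del = {}  (empty — regression defined)
  G \ add = {at(office), have(k1), locked(d_kitchen_bay), open(d_bay_hall)} \ {at(office)} = {have(k1), locked(d_kitchen_bay), open(d_bay_hall)}
  ∪ pre   = {have(k1), locked(d_kitchen_bay), open(d_bay_hall)} ∪ {at(hall), open(d_hall_office)}
          = {at(hall), have(k1), locked(d_kitchen_bay), open(d_bay_hall), open(d_hall_office)}

== RESULT ==
["at(hall)", "have(k1)", "locked(d_kitchen_bay)", "open(d_bay_hall)", "open(d_hall_office)"]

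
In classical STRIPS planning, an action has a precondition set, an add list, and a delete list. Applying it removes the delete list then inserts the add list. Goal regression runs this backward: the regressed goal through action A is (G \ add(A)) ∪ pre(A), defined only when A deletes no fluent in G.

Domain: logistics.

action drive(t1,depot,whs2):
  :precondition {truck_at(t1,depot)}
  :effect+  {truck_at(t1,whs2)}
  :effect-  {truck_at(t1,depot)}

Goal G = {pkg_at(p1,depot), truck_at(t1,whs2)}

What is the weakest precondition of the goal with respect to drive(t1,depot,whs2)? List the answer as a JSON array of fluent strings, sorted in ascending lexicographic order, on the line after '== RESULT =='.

Compute (G \ add) ∪ pre:
  G ∩ del = {}  (empty — regression defined)
  G \ add = {pkg_at(p1,depot), truck_at(t1,whs2)} \ {truck_at(t1,whs2)} = {pkg_at(p1,depot)}
  ∪ pre   = {pkg_at(p1,depot)} ∪ {truck_at(t1,depot)}
          = {pkg_at(p1,depot), truck_at(t1,depot)}

== RESULT ==
["pkg_at(p1,depot)", "truck_at(t1,depot)"]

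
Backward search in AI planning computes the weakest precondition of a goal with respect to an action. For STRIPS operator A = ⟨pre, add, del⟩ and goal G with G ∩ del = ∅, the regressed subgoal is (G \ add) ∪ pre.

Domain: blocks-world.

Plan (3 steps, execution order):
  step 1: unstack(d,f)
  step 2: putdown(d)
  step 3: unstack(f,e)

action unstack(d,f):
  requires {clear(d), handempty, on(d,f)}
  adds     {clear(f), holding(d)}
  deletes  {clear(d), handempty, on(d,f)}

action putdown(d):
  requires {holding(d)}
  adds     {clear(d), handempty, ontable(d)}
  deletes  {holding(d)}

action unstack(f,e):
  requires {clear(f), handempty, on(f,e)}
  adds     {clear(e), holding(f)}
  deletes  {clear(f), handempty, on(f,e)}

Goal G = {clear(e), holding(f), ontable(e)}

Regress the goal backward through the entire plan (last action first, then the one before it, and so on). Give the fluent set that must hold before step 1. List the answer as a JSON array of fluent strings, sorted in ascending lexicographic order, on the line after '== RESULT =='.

Work backward from the goal:
  through step 3 (unstack(f,e)): drop {clear(e), holding(f)}, keep {ontable(e)}, require {clear(f), handempty, on(f,e)}
    → {clear(f), handempty, on(f,e), ontable(e)}
  through step 2 (putdown(d)): drop {handempty}, keep {clear(f), on(f,e), ontable(e)}, require {holding(d)}
    → {clear(f), holding(d), on(f,e), ontable(e)}
  through step 1 (unstack(d,f)): drop {clear(f), holding(d)}, keep {on(f,e), ontable(e)}, require {clear(d), handempty, on(d,f)}
    → {clear(d), handempty, on(d,f), on(f,e), ontable(e)}

== RESULT ==
["clear(d)", "handempty", "on(d,f)", "on(f,e)", "ontable(e)"]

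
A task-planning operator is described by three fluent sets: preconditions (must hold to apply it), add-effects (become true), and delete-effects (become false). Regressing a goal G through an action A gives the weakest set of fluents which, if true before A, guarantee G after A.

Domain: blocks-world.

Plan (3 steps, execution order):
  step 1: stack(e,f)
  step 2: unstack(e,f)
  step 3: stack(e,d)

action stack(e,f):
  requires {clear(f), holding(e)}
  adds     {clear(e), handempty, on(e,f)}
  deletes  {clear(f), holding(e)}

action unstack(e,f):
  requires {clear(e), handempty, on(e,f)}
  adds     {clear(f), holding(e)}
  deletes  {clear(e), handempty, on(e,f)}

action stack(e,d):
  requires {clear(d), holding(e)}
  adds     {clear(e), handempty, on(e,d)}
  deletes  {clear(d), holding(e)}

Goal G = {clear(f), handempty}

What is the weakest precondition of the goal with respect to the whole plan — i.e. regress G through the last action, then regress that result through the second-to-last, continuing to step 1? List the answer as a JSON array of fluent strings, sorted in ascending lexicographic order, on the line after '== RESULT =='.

Regress step by step:
  through step 3 (stack(e,d)): drop {handempty}, keep {clear(f)}, require {clear(d), holding(e)}
    → {clear(d), clear(f), holding(e)}
  through step 2 (unstack(e,f)): drop {clear(f), holding(e)}, keep {clear(d)}, require {clear(e), handempty, on(e,f)}
    → {clear(d), clear(e), handempty, on(e,f)}
  through step 1 (stack(e,f)): drop {clear(e), handempty, on(e,f)}, keep {clear(d)}, require {clear(f), holding(e)}
    → {clear(d), clear(f), holding(e)}

== RESULT ==
["clear(d)", "clear(f)", "holding(e)"]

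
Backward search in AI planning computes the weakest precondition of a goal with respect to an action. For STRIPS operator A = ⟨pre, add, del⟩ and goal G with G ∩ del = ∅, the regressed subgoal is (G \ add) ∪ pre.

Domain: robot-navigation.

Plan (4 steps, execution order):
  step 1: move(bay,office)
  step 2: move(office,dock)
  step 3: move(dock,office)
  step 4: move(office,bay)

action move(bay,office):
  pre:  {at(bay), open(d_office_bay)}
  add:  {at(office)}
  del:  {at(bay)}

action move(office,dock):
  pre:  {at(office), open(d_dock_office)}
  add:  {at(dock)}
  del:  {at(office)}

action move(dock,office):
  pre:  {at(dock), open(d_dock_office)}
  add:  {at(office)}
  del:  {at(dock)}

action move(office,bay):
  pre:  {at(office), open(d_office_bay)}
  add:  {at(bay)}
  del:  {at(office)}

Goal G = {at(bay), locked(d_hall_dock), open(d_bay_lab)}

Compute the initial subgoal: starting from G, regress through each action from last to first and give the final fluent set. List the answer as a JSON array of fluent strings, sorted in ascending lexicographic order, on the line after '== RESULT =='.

Regress step by step:
  through step 4 (move(office,bay)): drop {at(bay)}, keep {locked(d_hall_dock), open(d_bay_lab)}, require {at(office), open(d_office_bay)}
    → {at(office), locked(d_hall_dock), open(d_bay_lab), open(d_office_bay)}
  through step 3 (move(dock,office)): drop {at(office)}, keep {locked(d_hall_dock), open(d_bay_lab), open(d_office_bay)}, require {at(dock), open(d_dock_office)}
    → {at(dock), locked(d_hall_dock), open(d_bay_lab), open(d_dock_office), open(d_office_bay)}
  through step 2 (move(office,dock)): drop {at(dock)}, keep {locked(d_hall_dock), open(d_bay_lab), open(d_dock_office), open(d_office_bay)}, require {at(office), open(d_dock_office)}
    → {at(office), locked(d_hall_dock), open(d_bay_lab), open(d_dock_office), open(d_office_bay)}
  through step 1 (move(bay,office)): drop {at(office)}, keep {locked(d_hall_dock), open(d_bay_lab), open(d_dock_office), open(d_office_bay)}, require {at(bay), open(d_office_bay)}
    → {at(bay), locked(d_hall_dock), open(d_bay_lab), open(d_dock_office), open(d_office_bay)}

== RESULT ==
["at(bay)", "locked(d_hall_dock)", "open(d_bay_lab)", "open(d_dock_office)", "open(d_office_bay)"]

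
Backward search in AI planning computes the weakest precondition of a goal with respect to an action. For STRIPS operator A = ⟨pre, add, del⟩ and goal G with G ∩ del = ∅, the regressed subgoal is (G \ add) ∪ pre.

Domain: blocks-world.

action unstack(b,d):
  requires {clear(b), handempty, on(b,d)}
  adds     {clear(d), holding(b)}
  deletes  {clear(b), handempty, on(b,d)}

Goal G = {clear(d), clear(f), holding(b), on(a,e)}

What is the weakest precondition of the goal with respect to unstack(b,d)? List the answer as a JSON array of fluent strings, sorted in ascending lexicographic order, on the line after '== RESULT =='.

Regress:
  G ∩ del = {}  (empty — regression defined)
  G \ add = {clear(d), clear(f), holding(b), on(a,e)} \ {clear(d), holding(b)} = {clear(f), on(a,e)}
  ∪ pre   = {clear(f), on(a,e)} ∪ {clear(b), handempty, on(b,d)}
          = {clear(b), clear(f), handempty, on(a,e), on(b,d)}

== RESULT ==
["clear(b)", "clear(f)", "handempty", "on(a,e)", "on(b,d)"]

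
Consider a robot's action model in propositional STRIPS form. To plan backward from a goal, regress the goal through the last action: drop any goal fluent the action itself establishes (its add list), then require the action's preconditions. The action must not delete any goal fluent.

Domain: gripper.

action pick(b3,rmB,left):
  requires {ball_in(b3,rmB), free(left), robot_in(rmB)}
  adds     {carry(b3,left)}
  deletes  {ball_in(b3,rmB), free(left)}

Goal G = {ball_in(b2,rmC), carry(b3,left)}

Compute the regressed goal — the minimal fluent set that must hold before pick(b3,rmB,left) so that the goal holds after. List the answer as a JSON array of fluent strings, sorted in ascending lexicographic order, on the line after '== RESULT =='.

Regress:
  G ∩ del = {}  (empty — regression defined)
  G \ add = {ball_in(b2,rmC), carry(b3,left)} \ {carry(b3,left)} = {ball_in(b2,rmC)}
  ∪ pre   = {ball_in(b2,rmC)} ∪ {ball_in(b3,rmB), free(left), robot_in(rmB)}
          = {ball_in(b2,rmC), ball_in(b3,rmB), free(left), robot_in(rmB)}

== RESULT ==
["ball_in(b2,rmC)", "ball_in(b3,rmB)", "free(left)", "robot_in(rmB)"]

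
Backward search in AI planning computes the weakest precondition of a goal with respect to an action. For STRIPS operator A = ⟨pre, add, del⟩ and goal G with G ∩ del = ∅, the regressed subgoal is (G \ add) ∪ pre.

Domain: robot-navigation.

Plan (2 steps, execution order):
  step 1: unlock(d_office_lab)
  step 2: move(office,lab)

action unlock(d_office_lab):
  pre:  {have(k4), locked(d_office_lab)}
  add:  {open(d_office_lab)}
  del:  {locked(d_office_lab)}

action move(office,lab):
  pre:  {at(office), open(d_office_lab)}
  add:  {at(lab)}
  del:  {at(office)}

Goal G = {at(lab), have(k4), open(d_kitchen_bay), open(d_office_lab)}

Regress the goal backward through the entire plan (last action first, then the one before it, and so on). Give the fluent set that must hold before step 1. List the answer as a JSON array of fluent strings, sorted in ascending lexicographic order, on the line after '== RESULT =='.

Regress step by step:
  through step 2 (move(office,lab)): drop {at(lab)}, keep {have(k4), open(d_kitchen_bay), open(d_office_lab)}, require {at(office), open(d_office_lab)}
    → {at(office), have(k4), open(d_kitchen_bay), open(d_office_lab)}
  through step 1 (unlock(d_office_lab)): drop {open(d_office_lab)}, keep {at(office), have(k4), open(d_kitchen_bay)}, require {have(k4), locked(d_office_lab)}
    → {at(office), have(k4), locked(d_office_lab), open(d_kitchen_bay)}

== RESULT ==
["at(office)", "have(k4)", "locked(d_office_lab)", "open(d_kitchen_bay)"]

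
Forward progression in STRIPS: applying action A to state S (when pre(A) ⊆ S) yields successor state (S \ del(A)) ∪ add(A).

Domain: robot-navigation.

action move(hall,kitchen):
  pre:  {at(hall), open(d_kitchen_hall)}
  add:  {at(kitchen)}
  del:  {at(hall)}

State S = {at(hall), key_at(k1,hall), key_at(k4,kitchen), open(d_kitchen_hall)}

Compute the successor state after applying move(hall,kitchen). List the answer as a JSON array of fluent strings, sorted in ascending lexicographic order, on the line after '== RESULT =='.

Progress:
  pre ⊆ S: {at(hall), open(d_kitchen_hall)} ⊆ S  — applicable
  S \ del = {key_at(k1,hall), key_at(k4,kitchen), open(d_kitchen_hall)}
  ∪ add   = {at(kitchen), key_at(k1,hall), key_at(k4,kitchen), open(d_kitchen_hall)}

== RESULT ==
["at(kitchen)", "key_at(k1,hall)", "key_at(k4,kitchen)", "open(d_kitchen_hall)"]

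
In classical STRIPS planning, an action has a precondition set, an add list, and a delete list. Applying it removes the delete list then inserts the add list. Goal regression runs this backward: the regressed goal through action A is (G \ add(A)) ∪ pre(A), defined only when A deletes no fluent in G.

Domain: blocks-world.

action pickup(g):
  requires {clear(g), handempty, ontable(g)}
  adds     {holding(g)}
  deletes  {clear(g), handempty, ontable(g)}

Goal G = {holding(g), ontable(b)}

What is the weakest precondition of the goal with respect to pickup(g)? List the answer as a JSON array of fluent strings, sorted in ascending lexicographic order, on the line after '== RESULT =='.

Regress:
  G ∩ del = {}  (empty — regression defined)
  G \ add = {holding(g), ontable(b)} \ {holding(g)} = {ontable(b)}
  ∪ pre   = {ontable(b)} ∪ {clear(g), handempty, ontable(g)}
          = {clear(g), handempty, ontable(b), ontable(g)}

== RESULT ==
["clear(g)", "handempty", "ontable(b)", "ontable(g)"]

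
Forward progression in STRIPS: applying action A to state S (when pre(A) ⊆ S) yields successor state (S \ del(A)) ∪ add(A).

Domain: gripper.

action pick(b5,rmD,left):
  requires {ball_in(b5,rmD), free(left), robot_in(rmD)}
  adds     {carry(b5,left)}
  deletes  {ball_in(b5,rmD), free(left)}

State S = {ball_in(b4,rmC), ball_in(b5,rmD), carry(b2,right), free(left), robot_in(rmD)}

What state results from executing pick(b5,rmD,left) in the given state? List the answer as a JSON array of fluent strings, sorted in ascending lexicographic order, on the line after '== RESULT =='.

Compute (S \ del) ∪ add:
  pre ⊆ S: {ball_in(b5,rmD), free(left), robot_in(rmD)} ⊆ S  — applicable
  S \ del = {ball_in(b4,rmC), carry(b2,right), robot_in(rmD)}
  ∪ add   = {ball_in(b4,rmC), carry(b2,right), carry(b5,left), robot_in(rmD)}

== RESULT ==
["ball_in(b4,rmC)", "carry(b2,right)", "carry(b5,left)", "robot_in(rmD)"]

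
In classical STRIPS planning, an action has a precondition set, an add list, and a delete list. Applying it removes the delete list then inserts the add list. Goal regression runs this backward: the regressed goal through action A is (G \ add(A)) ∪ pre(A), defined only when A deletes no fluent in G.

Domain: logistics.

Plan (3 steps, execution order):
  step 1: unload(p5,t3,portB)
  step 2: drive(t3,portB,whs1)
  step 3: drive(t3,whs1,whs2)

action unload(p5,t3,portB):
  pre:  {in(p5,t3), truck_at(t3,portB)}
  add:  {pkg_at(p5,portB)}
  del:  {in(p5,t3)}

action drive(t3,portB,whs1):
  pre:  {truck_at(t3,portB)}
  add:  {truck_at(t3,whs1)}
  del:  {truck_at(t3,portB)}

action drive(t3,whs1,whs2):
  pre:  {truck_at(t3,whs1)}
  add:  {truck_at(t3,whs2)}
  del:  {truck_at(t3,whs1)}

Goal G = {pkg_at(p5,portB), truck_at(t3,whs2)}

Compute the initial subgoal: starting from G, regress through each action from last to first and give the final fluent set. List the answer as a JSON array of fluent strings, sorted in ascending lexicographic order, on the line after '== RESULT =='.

Regress step by step:
  through step 3 (drive(t3,whs1,whs2)): drop {truck_at(t3,whs2)}, keep {pkg_at(p5,portB)}, require {truck_at(t3,whs1)}
    → {pkg_at(p5,portB), truck_at(t3,whs1)}
  through step 2 (drive(t3,portB,whs1)): drop {truck_at(t3,whs1)}, keep {pkg_at(p5,portB)}, require {truck_at(t3,portB)}
    → {pkg_at(p5,portB), truck_at(t3,portB)}
  through step 1 (unload(p5,t3,portB)): drop {pkg_at(p5,portB)}, keep {truck_at(t3,portB)}, require {in(p5,t3), truck_at(t3,portB)}
    → {in(p5,t3), truck_at(t3,portB)}

== RESULT ==
["in(p5,t3)", "truck_at(t3,portB)"]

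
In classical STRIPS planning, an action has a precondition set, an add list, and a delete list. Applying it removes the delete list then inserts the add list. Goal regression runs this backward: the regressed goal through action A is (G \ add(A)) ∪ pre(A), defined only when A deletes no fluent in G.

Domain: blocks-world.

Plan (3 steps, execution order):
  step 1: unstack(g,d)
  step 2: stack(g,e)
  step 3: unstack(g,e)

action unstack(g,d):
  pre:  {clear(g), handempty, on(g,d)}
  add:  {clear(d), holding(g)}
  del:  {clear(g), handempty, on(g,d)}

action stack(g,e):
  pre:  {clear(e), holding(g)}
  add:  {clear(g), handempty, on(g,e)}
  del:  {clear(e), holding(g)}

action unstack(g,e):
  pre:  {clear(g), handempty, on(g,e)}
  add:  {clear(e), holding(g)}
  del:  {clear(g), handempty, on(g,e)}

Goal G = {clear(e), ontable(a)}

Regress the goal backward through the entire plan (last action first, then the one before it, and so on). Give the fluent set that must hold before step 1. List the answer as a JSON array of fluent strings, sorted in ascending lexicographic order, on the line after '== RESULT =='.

Work backward from the goal:
  through step 3 (unstack(g,e)): drop {clear(e)}, keep {ontable(a)}, require {clear(g), handempty, on(g,e)}
    → {clear(g), handempty, on(g,e), ontable(a)}
  through step 2 (stack(g,e)): drop {clear(g), handempty, on(g,e)}, keep {ontable(a)}, require {clear(e), holding(g)}
    → {clear(e), holding(g), ontable(a)}
  through step 1 (unstack(g,d)): drop {holding(g)}, keep {clear(e), ontable(a)}, require {clear(g), handempty, on(g,d)}
    → {clear(e), clear(g), handempty, on(g,d), ontable(a)}

== RESULT ==
["clear(e)", "clear(g)", "handempty", "on(g,d)", "ontable(a)"]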